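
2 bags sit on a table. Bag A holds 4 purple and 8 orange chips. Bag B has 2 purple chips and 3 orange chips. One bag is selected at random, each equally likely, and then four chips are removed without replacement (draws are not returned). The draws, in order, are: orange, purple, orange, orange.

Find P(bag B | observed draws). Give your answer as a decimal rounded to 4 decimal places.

0.4692

Compute the likelihood of the observed sequence for each case: P(data | bag A) = (8/12)(4/11)(7/10)(6/9) = 0.11313; P(data | bag B) = (3/5)(2/4)(2/3)(1/2) = 0.1.
The prior-weighted likelihoods are 1/2 · 0.11313 = 0.056566, 1/2 · 0.1 = 0.05; these sum to 0.10657.
Hence P(bag B | data) = (0.05) / (0.10657) = 0.46919.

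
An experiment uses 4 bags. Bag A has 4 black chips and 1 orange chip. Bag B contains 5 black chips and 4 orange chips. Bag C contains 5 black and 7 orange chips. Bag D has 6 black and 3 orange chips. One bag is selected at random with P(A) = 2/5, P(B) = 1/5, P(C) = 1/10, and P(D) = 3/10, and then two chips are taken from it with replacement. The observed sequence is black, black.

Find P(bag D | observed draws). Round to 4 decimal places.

0.2846

Under each hypothesis, the probability of the observed sequence is: P(data | bag A) = (4/5)(4/5) = 0.64; P(data | bag B) = (5/9)(5/9) = 0.30864; P(data | bag C) = (5/12)(5/12) = 0.17361; P(data | bag D) = (6/9)(6/9) = 0.44444.
Multiplying each by its prior: 2/5 · 0.64 = 0.256, 1/5 · 0.30864 = 0.061728, 1/10 · 0.17361 = 0.017361, 3/10 · 0.44444 = 0.13333; these sum to 0.46842.
Therefore the posterior P(bag D | data) = (0.13333) / (0.46842) = 0.28464.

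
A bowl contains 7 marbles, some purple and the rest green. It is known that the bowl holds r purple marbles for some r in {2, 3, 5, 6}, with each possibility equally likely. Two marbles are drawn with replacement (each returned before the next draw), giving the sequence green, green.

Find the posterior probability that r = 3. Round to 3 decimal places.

For each hypothesis, P(data | H) works out to: P(data | r = 2) = (5/7)(5/7) = 25/49; P(data | r = 3) = (4/7)(4/7) = 16/49; P(data | r = 5) = (2/7)(2/7) = 4/49; P(data | r = 6) = (1/7)(1/7) = 1/49.
The prior-weighted likelihoods are 1/4 · 25/49 = 25/196, 1/4 · 16/49 = 4/49, 1/4 · 4/49 = 1/49, 1/4 · 1/49 = 1/196; summing to 23/98.
By Bayes' rule, P(r = 3 | data) = (4/49) / (23/98) = 8/23.

0.348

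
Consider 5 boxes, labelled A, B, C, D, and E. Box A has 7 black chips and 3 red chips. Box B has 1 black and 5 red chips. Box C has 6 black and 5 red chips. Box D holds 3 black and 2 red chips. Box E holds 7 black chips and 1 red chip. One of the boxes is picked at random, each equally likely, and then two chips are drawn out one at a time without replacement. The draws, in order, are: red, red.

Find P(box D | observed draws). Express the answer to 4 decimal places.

0.0985

Under each hypothesis, the probability of the observed sequence is: P(data | box A) = (3/10)(2/9) = 1/15; P(data | box B) = (5/6)(4/5) = 2/3; P(data | box C) = (5/11)(4/10) = 2/11; P(data | box D) = (2/5)(1/4) = 1/10; P(data | box E) = (1/8)(0/7) = 0.
Weighting by the prior gives 1/5 · 1/15 = 1/75, 1/5 · 2/3 = 2/15, 1/5 · 2/11 = 2/55, 1/5 · 1/10 = 1/50, 1/5 · 0 = 0; with total 67/330.
So P(box D | data) = (1/50) / (67/330) = 33/335.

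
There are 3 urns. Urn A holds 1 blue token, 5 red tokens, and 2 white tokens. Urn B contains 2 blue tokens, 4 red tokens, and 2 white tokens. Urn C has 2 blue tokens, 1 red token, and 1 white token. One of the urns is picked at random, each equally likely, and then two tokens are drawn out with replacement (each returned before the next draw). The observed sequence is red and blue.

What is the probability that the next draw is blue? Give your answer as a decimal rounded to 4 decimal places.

0.3155

For each hypothesis, P(data | H) works out to: P(data | urn A) = (5/8)(1/8) = 5/64; P(data | urn B) = (4/8)(2/8) = 1/8; P(data | urn C) = (1/4)(2/4) = 1/8.
Multiplying each by its prior: 1/3 · 5/64 = 5/192, 1/3 · 1/8 = 1/24, 1/3 · 1/8 = 1/24; these sum to 7/64.
Normalising, the posterior is P(urn A | data) = 5/21, P(urn B | data) = 8/21, P(urn C | data) = 8/21.
So P(blue next | data) = Σ P(blue next | H) P(H | data) = (1/8)(5/21) + (1/4)(8/21) + (1/2)(8/21) = 53/168.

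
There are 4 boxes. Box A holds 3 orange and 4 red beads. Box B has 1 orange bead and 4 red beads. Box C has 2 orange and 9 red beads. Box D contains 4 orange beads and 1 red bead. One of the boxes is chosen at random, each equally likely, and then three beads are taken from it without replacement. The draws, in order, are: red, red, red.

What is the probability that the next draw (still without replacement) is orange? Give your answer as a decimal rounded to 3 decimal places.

For each hypothesis, P(data | H) works out to: P(data | box A) = (4/7)(3/6)(2/5) = 4/35; P(data | box B) = (4/5)(3/4)(2/3) = 2/5; P(data | box C) = (9/11)(8/10)(7/9) = 28/55; P(data | box D) = (1/5)(0/4) = 0.
Weighting by the prior gives 1/4 · 4/35 = 1/35, 1/4 · 2/5 = 1/10, 1/4 · 28/55 = 7/55, 1/4 · 0 = 0; these sum to 197/770.
Dividing through by the total gives posterior P(box A | data) = 22/197, P(box B | data) = 77/197, P(box C | data) = 98/197, P(box D | data) = 0.
Averaging over the posterior, P(orange next | data) = (3/4)(22/197) + (1/2)(77/197) + (1/4)(98/197) = 159/394.

0.404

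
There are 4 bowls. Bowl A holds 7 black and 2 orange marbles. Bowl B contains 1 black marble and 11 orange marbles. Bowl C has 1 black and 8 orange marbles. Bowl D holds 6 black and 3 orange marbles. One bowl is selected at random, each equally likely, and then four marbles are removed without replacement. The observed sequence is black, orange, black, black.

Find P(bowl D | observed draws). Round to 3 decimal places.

Under each hypothesis, the probability of the observed sequence is: P(data | bowl A) = (7/9)(2/8)(6/7)(5/6) = 0.13889; P(data | bowl B) = (1/12)(11/11)(0/10) = 0; P(data | bowl C) = (1/9)(8/8)(0/7) = 0; P(data | bowl D) = (6/9)(3/8)(5/7)(4/6) = 0.11905.
The prior-weighted likelihoods are 1/4 · 0.13889 = 0.034722, 1/4 · 0 = 0, 1/4 · 0 = 0, 1/4 · 0.11905 = 0.029762; summing to 0.064484.
Hence P(bowl D | data) = (0.029762) / (0.064484) = 0.46154.

0.462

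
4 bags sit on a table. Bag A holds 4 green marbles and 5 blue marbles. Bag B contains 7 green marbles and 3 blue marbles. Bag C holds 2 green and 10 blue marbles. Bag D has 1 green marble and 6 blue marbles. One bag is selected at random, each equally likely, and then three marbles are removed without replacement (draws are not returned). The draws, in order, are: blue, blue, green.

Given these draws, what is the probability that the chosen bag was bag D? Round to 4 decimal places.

Under each hypothesis, the probability of the observed sequence is: P(data | bag A) = (5/9)(4/8)(4/7) = 0.15873; P(data | bag B) = (3/10)(2/9)(7/8) = 0.058333; P(data | bag C) = (10/12)(9/11)(2/10) = 0.13636; P(data | bag D) = (6/7)(5/6)(1/5) = 0.14286.
Weighting by the prior gives 1/4 · 0.15873 = 0.039683, 1/4 · 0.058333 = 0.014583, 1/4 · 0.13636 = 0.034091, 1/4 · 0.14286 = 0.035714; these sum to 0.12407.
So P(bag D | data) = (0.035714) / (0.12407) = 0.28785.

0.2879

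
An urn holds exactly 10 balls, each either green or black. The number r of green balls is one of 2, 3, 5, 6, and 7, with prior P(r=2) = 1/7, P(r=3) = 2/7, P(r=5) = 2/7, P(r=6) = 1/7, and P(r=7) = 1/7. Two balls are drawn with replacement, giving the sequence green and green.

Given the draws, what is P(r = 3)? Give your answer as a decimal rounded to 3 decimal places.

0.115

For each hypothesis, P(data | H) works out to: P(data | r = 2) = (2/10)(2/10) = 1/25; P(data | r = 3) = (3/10)(3/10) = 9/100; P(data | r = 5) = (5/10)(5/10) = 1/4; P(data | r = 6) = (6/10)(6/10) = 9/25; P(data | r = 7) = (7/10)(7/10) = 49/100.
The prior-weighted likelihoods are 1/7 · 1/25 = 1/175, 2/7 · 9/100 = 9/350, 2/7 · 1/4 = 1/14, 1/7 · 9/25 = 9/175, 1/7 · 49/100 = 7/100; these sum to 157/700.
Hence P(r = 3 | data) = (9/350) / (157/700) = 18/157.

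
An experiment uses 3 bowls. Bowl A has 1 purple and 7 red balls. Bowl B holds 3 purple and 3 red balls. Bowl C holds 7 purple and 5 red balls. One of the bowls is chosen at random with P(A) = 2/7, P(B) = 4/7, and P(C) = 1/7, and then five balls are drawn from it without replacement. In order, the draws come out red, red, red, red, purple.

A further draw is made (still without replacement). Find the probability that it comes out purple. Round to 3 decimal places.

0.029

The likelihood of the observed sequence under each hypothesis: P(data | bowl A) = (7/8)(6/7)(5/6)(4/5)(1/4) = 0.125; P(data | bowl B) = (3/6)(2/5)(1/4)(0/3) = 0; P(data | bowl C) = (5/12)(4/11)(3/10)(2/9)(7/8) = 0.0088384.
The prior-weighted likelihoods are 2/7 · 0.125 = 0.035714, 4/7 · 0 = 0, 1/7 · 0.0088384 = 0.0012626; summing to 0.036977.
Dividing through by the total gives posterior P(bowl A | data) = 0.96585, P(bowl B | data) = 0, P(bowl C | data) = 0.034146.
Averaging over the posterior, P(purple next | data) = (0)(0.96585) + (6/7)(0.034146) = 0.029268.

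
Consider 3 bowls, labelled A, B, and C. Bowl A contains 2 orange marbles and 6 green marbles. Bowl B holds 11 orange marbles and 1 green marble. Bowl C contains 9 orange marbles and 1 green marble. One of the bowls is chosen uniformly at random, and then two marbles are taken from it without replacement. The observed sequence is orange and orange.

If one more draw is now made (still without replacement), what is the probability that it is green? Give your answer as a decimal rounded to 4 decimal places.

0.1312

Compute the likelihood of the observed sequence for each case: P(data | bowl A) = (2/8)(1/7) = 0.035714; P(data | bowl B) = (11/12)(10/11) = 0.83333; P(data | bowl C) = (9/10)(8/9) = 0.8.
The prior-weighted likelihoods are 1/3 · 0.035714 = 0.011905, 1/3 · 0.83333 = 0.27778, 1/3 · 0.8 = 0.26667; these sum to 0.55635.
The posterior is then P(bowl A | data) = 0.021398, P(bowl B | data) = 0.49929, P(bowl C | data) = 0.47932.
So P(green next | data) = Σ P(green next | H) P(H | data) = (1)(0.021398) + (1/10)(0.49929) + (1/8)(0.47932) = 0.13124.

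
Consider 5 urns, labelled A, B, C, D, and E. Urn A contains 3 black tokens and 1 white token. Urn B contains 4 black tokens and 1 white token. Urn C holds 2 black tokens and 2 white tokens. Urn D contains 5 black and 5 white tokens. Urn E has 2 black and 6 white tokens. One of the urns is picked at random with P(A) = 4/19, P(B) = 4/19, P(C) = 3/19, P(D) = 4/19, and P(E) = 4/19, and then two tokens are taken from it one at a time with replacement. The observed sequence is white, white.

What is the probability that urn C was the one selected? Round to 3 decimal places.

Under each hypothesis, the probability of the observed sequence is: P(data | urn A) = (1/4)(1/4) = 0.0625; P(data | urn B) = (1/5)(1/5) = 0.04; P(data | urn C) = (2/4)(2/4) = 0.25; P(data | urn D) = (5/10)(5/10) = 0.25; P(data | urn E) = (6/8)(6/8) = 0.5625.
Weighting by the prior gives 4/19 · 0.0625 = 0.013158, 4/19 · 0.04 = 0.0084211, 3/19 · 0.25 = 0.039474, 4/19 · 0.25 = 0.052632, 4/19 · 0.5625 = 0.11842; these sum to 0.23211.
So P(urn C | data) = (0.039474) / (0.23211) = 0.17007.

0.170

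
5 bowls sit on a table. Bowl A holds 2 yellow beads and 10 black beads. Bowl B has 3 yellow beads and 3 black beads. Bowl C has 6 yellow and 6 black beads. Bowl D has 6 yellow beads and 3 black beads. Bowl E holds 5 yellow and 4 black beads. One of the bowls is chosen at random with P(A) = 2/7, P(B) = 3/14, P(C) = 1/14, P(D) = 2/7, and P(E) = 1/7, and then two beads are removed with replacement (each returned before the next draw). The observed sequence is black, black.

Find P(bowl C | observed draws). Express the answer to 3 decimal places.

0.054

Under each hypothesis, the probability of the observed sequence is: P(data | bowl A) = (10/12)(10/12) = 25/36; P(data | bowl B) = (3/6)(3/6) = 1/4; P(data | bowl C) = (6/12)(6/12) = 1/4; P(data | bowl D) = (3/9)(3/9) = 1/9; P(data | bowl E) = (4/9)(4/9) = 16/81.
The prior-weighted likelihoods are 2/7 · 25/36 = 25/126, 3/14 · 1/4 = 3/56, 1/14 · 1/4 = 1/56, 2/7 · 1/9 = 2/63, 1/7 · 16/81 = 16/567; summing to 187/567.
Therefore the posterior P(bowl C | data) = (1/56) / (187/567) = 81/1496.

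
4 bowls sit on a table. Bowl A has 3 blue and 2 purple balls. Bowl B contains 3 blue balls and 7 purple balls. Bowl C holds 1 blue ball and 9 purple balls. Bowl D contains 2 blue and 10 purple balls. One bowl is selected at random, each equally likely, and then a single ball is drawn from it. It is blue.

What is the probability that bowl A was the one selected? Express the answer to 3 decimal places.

For each hypothesis, P(data | H) works out to: P(data | bowl A) = (3/5) = 3/5; P(data | bowl B) = (3/10) = 3/10; P(data | bowl C) = (1/10) = 1/10; P(data | bowl D) = (2/12) = 1/6.
Weighting by the prior gives 1/4 · 3/5 = 3/20, 1/4 · 3/10 = 3/40, 1/4 · 1/10 = 1/40, 1/4 · 1/6 = 1/24; these sum to 7/24.
By Bayes' rule, P(bowl A | data) = (3/20) / (7/24) = 18/35.

0.514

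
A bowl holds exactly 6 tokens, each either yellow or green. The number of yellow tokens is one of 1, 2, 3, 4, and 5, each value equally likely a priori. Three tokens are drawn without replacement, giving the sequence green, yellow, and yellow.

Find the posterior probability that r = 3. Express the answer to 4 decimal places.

0.2571

Under each hypothesis, the probability of the observed sequence is: P(data | r = 1) = (5/6)(1/5)(0/4) = 0; P(data | r = 2) = (4/6)(2/5)(1/4) = 1/15; P(data | r = 3) = (3/6)(3/5)(2/4) = 3/20; P(data | r = 4) = (2/6)(4/5)(3/4) = 1/5; P(data | r = 5) = (1/6)(5/5)(4/4) = 1/6.
The prior-weighted likelihoods are 1/5 · 0 = 0, 1/5 · 1/15 = 1/75, 1/5 · 3/20 = 3/100, 1/5 · 1/5 = 1/25, 1/5 · 1/6 = 1/30; these sum to 7/60.
So P(r = 3 | data) = (3/100) / (7/60) = 9/35.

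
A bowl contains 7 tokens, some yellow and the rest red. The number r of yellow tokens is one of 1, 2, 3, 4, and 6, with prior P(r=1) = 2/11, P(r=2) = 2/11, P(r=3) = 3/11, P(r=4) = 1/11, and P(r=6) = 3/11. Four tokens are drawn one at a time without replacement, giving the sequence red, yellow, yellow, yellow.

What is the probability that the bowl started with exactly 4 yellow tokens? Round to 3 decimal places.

Under each hypothesis, the probability of the observed sequence is: P(data | r = 1) = (6/7)(1/6)(0/5) = 0; P(data | r = 2) = (5/7)(2/6)(1/5)(0/4) = 0; P(data | r = 3) = (4/7)(3/6)(2/5)(1/4) = 1/35; P(data | r = 4) = (3/7)(4/6)(3/5)(2/4) = 3/35; P(data | r = 6) = (1/7)(6/6)(5/5)(4/4) = 1/7.
Multiplying each by its prior: 2/11 · 0 = 0, 2/11 · 0 = 0, 3/11 · 1/35 = 3/385, 1/11 · 3/35 = 3/385, 3/11 · 1/7 = 3/77; these sum to 3/55.
So P(r = 4 | data) = (3/385) / (3/55) = 1/7.

0.143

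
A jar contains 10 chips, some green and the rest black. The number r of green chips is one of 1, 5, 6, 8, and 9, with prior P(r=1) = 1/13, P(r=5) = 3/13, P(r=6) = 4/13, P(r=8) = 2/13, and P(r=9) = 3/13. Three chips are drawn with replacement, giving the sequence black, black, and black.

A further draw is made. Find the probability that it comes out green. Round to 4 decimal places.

Under each hypothesis, the probability of the observed sequence is: P(data | r = 1) = (9/10)(9/10)(9/10) = 0.729; P(data | r = 5) = (5/10)(5/10)(5/10) = 0.125; P(data | r = 6) = (4/10)(4/10)(4/10) = 0.064; P(data | r = 8) = (2/10)(2/10)(2/10) = 0.008; P(data | r = 9) = (1/10)(1/10)(1/10) = 0.001.
Multiplying each by its prior: 1/13 · 0.729 = 0.056077, 3/13 · 0.125 = 0.028846, 4/13 · 0.064 = 0.019692, 2/13 · 0.008 = 0.0012308, 3/13 · 0.001 = 0.00023077; with total 0.10608.
Normalising, the posterior is P(r = 1 | data) = 0.52864, P(r = 5 | data) = 0.27194, P(r = 6 | data) = 0.18564, P(r = 8 | data) = 0.011603, P(r = 9 | data) = 0.0021755.
The predictive probability is P(green next | data) = (1/10)(0.52864) + (1/2)(0.27194) + (3/5)(0.18564) + (4/5)(0.011603) + (9/10)(0.0021755) = 0.31146.

0.3115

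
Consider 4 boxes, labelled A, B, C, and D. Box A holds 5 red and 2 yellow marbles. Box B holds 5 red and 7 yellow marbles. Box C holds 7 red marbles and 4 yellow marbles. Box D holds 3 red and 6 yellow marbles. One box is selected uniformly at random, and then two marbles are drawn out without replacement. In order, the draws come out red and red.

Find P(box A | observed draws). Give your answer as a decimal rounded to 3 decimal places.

0.436

Compute the likelihood of the observed sequence for each case: P(data | box A) = (5/7)(4/6) = 10/21; P(data | box B) = (5/12)(4/11) = 5/33; P(data | box C) = (7/11)(6/10) = 21/55; P(data | box D) = (3/9)(2/8) = 1/12.
Weighting by the prior gives 1/4 · 10/21 = 5/42, 1/4 · 5/33 = 5/132, 1/4 · 21/55 = 21/220, 1/4 · 1/12 = 1/48; with total 153/560.
By Bayes' rule, P(box A | data) = (5/42) / (153/560) = 200/459.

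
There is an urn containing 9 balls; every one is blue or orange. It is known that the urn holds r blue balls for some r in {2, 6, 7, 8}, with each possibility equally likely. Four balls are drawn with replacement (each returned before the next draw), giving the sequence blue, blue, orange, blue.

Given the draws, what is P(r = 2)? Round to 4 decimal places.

Compute the likelihood of the observed sequence for each case: P(data | r = 2) = (2/9)(2/9)(7/9)(2/9) = 0.0085353; P(data | r = 6) = (6/9)(6/9)(3/9)(6/9) = 0.098765; P(data | r = 7) = (7/9)(7/9)(2/9)(7/9) = 0.10456; P(data | r = 8) = (8/9)(8/9)(1/9)(8/9) = 0.078037.
Multiplying each by its prior: 1/4 · 0.0085353 = 0.0021338, 1/4 · 0.098765 = 0.024691, 1/4 · 0.10456 = 0.026139, 1/4 · 0.078037 = 0.019509; with total 0.072474.
So P(r = 2 | data) = (0.0021338) / (0.072474) = 0.029443.

0.0294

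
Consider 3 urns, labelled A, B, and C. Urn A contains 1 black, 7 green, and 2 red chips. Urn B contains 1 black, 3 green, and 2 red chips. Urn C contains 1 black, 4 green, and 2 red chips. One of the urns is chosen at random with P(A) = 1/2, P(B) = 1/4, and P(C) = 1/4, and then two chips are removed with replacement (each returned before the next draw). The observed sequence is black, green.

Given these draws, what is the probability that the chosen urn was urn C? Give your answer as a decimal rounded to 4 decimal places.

The likelihood of the observed sequence under each hypothesis: P(data | urn A) = (1/10)(7/10) = 0.07; P(data | urn B) = (1/6)(3/6) = 0.083333; P(data | urn C) = (1/7)(4/7) = 0.081633.
Multiplying each by its prior: 1/2 · 0.07 = 0.035, 1/4 · 0.083333 = 0.020833, 1/4 · 0.081633 = 0.020408; summing to 0.076241.
By Bayes' rule, P(urn C | data) = (0.020408) / (0.076241) = 0.26768.

0.2677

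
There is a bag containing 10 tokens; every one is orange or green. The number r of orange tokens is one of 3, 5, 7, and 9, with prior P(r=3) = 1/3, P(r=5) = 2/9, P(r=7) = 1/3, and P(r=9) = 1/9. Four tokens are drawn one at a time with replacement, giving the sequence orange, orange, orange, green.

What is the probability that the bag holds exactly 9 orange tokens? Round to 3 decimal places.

0.129

The likelihood of the observed sequence under each hypothesis: P(data | r = 3) = (3/10)(3/10)(3/10)(7/10) = 0.0189; P(data | r = 5) = (5/10)(5/10)(5/10)(5/10) = 0.0625; P(data | r = 7) = (7/10)(7/10)(7/10)(3/10) = 0.1029; P(data | r = 9) = (9/10)(9/10)(9/10)(1/10) = 0.0729.
Weighting by the prior gives 1/3 · 0.0189 = 0.0063, 2/9 · 0.0625 = 0.013889, 1/3 · 0.1029 = 0.0343, 1/9 · 0.0729 = 0.0081; with total 0.062589.
Hence P(r = 9 | data) = (0.0081) / (0.062589) = 0.12942.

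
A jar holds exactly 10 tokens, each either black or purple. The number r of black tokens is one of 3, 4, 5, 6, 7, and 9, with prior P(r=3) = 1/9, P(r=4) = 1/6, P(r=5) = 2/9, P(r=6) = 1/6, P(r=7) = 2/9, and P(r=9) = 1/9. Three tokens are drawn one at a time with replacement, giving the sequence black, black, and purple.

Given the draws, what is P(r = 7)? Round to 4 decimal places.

Under each hypothesis, the probability of the observed sequence is: P(data | r = 3) = (3/10)(3/10)(7/10) = 0.063; P(data | r = 4) = (4/10)(4/10)(6/10) = 0.096; P(data | r = 5) = (5/10)(5/10)(5/10) = 0.125; P(data | r = 6) = (6/10)(6/10)(4/10) = 0.144; P(data | r = 7) = (7/10)(7/10)(3/10) = 0.147; P(data | r = 9) = (9/10)(9/10)(1/10) = 0.081.
Weighting by the prior gives 1/9 · 0.063 = 0.007, 1/6 · 0.096 = 0.016, 2/9 · 0.125 = 0.027778, 1/6 · 0.144 = 0.024, 2/9 · 0.147 = 0.032667, 1/9 · 0.081 = 0.009; with total 0.11644.
Therefore the posterior P(r = 7 | data) = (0.032667) / (0.11644) = 0.28053.

0.2805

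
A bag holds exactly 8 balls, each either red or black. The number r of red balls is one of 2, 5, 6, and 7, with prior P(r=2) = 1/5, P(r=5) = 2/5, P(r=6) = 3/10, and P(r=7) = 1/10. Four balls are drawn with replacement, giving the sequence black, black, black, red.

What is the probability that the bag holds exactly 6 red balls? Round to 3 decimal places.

For each hypothesis, P(data | H) works out to: P(data | r = 2) = (6/8)(6/8)(6/8)(2/8) = 0.10547; P(data | r = 5) = (3/8)(3/8)(3/8)(5/8) = 0.032959; P(data | r = 6) = (2/8)(2/8)(2/8)(6/8) = 0.011719; P(data | r = 7) = (1/8)(1/8)(1/8)(7/8) = 0.001709.
Multiplying each by its prior: 1/5 · 0.10547 = 0.021094, 2/5 · 0.032959 = 0.013184, 3/10 · 0.011719 = 0.0035156, 1/10 · 0.001709 = 0.0001709; summing to 0.037964.
So P(r = 6 | data) = (0.0035156) / (0.037964) = 0.092605.

0.093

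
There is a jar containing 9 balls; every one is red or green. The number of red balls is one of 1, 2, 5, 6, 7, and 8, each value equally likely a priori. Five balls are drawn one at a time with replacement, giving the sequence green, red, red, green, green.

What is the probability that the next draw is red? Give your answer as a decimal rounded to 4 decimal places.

0.4602

The likelihood of the observed sequence under each hypothesis: P(data | r = 1) = (8/9)(1/9)(1/9)(8/9)(8/9) = 0.0086708; P(data | r = 2) = (7/9)(2/9)(2/9)(7/9)(7/9) = 0.023235; P(data | r = 5) = (4/9)(5/9)(5/9)(4/9)(4/9) = 0.027096; P(data | r = 6) = (3/9)(6/9)(6/9)(3/9)(3/9) = 0.016461; P(data | r = 7) = (2/9)(7/9)(7/9)(2/9)(2/9) = 0.0066386; P(data | r = 8) = (1/9)(8/9)(8/9)(1/9)(1/9) = 0.0010838.
The prior-weighted likelihoods are 1/6 · 0.0086708 = 0.0014451, 1/6 · 0.023235 = 0.0038725, 1/6 · 0.027096 = 0.004516, 1/6 · 0.016461 = 0.0027435, 1/6 · 0.0066386 = 0.0011064, 1/6 · 0.0010838 = 0.00018064; summing to 0.013864.
The posterior is then P(r = 1 | data) = 0.10423, P(r = 2 | data) = 0.27932, P(r = 5 | data) = 0.32573, P(r = 6 | data) = 0.19788, P(r = 7 | data) = 0.079805, P(r = 8 | data) = 0.013029.
Averaging over the posterior, P(red next | data) = (1/9)(0.10423) + (2/9)(0.27932) + (5/9)(0.32573) + (2/3)(0.19788) + (7/9)(0.079805) + (8/9)(0.013029) = 0.46019.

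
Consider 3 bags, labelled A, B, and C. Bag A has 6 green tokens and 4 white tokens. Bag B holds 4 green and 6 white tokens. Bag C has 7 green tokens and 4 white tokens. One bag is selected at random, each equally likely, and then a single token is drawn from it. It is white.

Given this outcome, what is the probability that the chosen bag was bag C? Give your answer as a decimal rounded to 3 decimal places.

0.267

Under each hypothesis, the probability of this draw is: P(data | bag A) = (4/10) = 2/5; P(data | bag B) = (6/10) = 3/5; P(data | bag C) = (4/11) = 4/11.
Multiplying each by its prior: 1/3 · 2/5 = 2/15, 1/3 · 3/5 = 1/5, 1/3 · 4/11 = 4/33; these sum to 5/11.
Hence P(bag C | data) = (4/33) / (5/11) = 4/15.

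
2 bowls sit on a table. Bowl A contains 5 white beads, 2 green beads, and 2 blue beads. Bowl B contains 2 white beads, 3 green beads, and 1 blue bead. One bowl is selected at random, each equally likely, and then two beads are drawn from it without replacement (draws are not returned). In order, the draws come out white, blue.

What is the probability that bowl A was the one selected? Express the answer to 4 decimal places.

For each hypothesis, P(data | H) works out to: P(data | bowl A) = (5/9)(2/8) = 5/36; P(data | bowl B) = (2/6)(1/5) = 1/15.
Multiplying each by its prior: 1/2 · 5/36 = 5/72, 1/2 · 1/15 = 1/30; with total 37/360.
Therefore the posterior P(bowl A | data) = (5/72) / (37/360) = 25/37.

0.6757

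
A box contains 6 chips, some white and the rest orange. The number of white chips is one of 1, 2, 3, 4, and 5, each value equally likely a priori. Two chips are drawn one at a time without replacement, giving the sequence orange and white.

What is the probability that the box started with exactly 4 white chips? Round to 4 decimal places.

Compute the likelihood of the observed sequence for each case: P(data | r = 1) = (5/6)(1/5) = 1/6; P(data | r = 2) = (4/6)(2/5) = 4/15; P(data | r = 3) = (3/6)(3/5) = 3/10; P(data | r = 4) = (2/6)(4/5) = 4/15; P(data | r = 5) = (1/6)(5/5) = 1/6.
The prior-weighted likelihoods are 1/5 · 1/6 = 1/30, 1/5 · 4/15 = 4/75, 1/5 · 3/10 = 3/50, 1/5 · 4/15 = 4/75, 1/5 · 1/6 = 1/30; summing to 7/30.
By Bayes' rule, P(r = 4 | data) = (4/75) / (7/30) = 8/35.

0.2286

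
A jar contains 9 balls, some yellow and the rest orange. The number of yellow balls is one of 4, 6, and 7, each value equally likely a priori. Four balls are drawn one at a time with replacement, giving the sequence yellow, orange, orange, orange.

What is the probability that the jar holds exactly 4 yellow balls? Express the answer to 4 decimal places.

Compute the likelihood of the observed sequence for each case: P(data | r = 4) = (4/9)(5/9)(5/9)(5/9) = 0.076208; P(data | r = 6) = (6/9)(3/9)(3/9)(3/9) = 0.024691; P(data | r = 7) = (7/9)(2/9)(2/9)(2/9) = 0.0085353.
The prior-weighted likelihoods are 1/3 · 0.076208 = 0.025403, 1/3 · 0.024691 = 0.0082305, 1/3 · 0.0085353 = 0.0028451; summing to 0.036478.
Hence P(r = 4 | data) = (0.025403) / (0.036478) = 0.69638.

0.6964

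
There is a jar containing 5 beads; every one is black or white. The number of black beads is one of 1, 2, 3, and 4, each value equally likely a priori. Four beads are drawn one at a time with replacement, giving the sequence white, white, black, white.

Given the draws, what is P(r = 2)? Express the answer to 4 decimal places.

Under each hypothesis, the probability of the observed sequence is: P(data | r = 1) = (4/5)(4/5)(1/5)(4/5) = 0.1024; P(data | r = 2) = (3/5)(3/5)(2/5)(3/5) = 0.0864; P(data | r = 3) = (2/5)(2/5)(3/5)(2/5) = 0.0384; P(data | r = 4) = (1/5)(1/5)(4/5)(1/5) = 0.0064.
Multiplying each by its prior: 1/4 · 0.1024 = 0.0256, 1/4 · 0.0864 = 0.0216, 1/4 · 0.0384 = 0.0096, 1/4 · 0.0064 = 0.0016; with total 0.0584.
Hence P(r = 2 | data) = (0.0216) / (0.0584) = 0.36986.

0.3699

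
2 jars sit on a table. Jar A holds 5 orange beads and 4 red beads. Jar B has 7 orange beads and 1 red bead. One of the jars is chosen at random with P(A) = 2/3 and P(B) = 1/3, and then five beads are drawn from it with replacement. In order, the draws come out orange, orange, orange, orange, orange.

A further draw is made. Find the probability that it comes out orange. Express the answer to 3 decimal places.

For each hypothesis, P(data | H) works out to: P(data | jar A) = (5/9)(5/9)(5/9)(5/9)(5/9) = 0.052922; P(data | jar B) = (7/8)(7/8)(7/8)(7/8)(7/8) = 0.51291.
The prior-weighted likelihoods are 2/3 · 0.052922 = 0.035281, 1/3 · 0.51291 = 0.17097; with total 0.20625.
Dividing through by the total gives posterior P(jar A | data) = 0.17106, P(jar B | data) = 0.82894.
Averaging over the posterior, P(orange next | data) = (5/9)(0.17106) + (7/8)(0.82894) = 0.82036.

0.820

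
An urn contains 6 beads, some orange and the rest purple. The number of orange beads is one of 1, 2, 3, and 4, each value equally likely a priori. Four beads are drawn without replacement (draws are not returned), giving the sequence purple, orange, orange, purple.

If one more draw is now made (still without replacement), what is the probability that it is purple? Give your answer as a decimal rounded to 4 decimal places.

Under each hypothesis, the probability of the observed sequence is: P(data | r = 1) = (5/6)(1/5)(0/4) = 0; P(data | r = 2) = (4/6)(2/5)(1/4)(3/3) = 1/15; P(data | r = 3) = (3/6)(3/5)(2/4)(2/3) = 1/10; P(data | r = 4) = (2/6)(4/5)(3/4)(1/3) = 1/15.
Weighting by the prior gives 1/4 · 0 = 0, 1/4 · 1/15 = 1/60, 1/4 · 1/10 = 1/40, 1/4 · 1/15 = 1/60; summing to 7/120.
Normalising, the posterior is P(r = 1 | data) = 0, P(r = 2 | data) = 2/7, P(r = 3 | data) = 3/7, P(r = 4 | data) = 2/7.
Averaging over the posterior, P(purple next | data) = (1)(2/7) + (1/2)(3/7) + (0)(2/7) = 1/2.

0.5000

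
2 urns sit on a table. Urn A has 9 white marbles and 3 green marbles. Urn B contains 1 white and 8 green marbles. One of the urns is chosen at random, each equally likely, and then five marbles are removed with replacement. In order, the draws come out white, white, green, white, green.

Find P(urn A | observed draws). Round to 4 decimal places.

0.9605

Compute the likelihood of the observed sequence for each case: P(data | urn A) = (9/12)(9/12)(3/12)(9/12)(3/12) = 0.026367; P(data | urn B) = (1/9)(1/9)(8/9)(1/9)(8/9) = 0.0010838.
Multiplying each by its prior: 1/2 · 0.026367 = 0.013184, 1/2 · 0.0010838 = 0.00054192; summing to 0.013726.
So P(urn A | data) = (0.013184) / (0.013726) = 0.96052.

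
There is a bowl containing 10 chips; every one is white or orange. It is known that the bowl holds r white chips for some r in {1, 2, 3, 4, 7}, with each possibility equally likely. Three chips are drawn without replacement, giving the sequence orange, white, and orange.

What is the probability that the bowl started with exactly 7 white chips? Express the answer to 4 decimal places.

0.0890

Compute the likelihood of the observed sequence for each case: P(data | r = 1) = (9/10)(1/9)(8/8) = 1/10; P(data | r = 2) = (8/10)(2/9)(7/8) = 7/45; P(data | r = 3) = (7/10)(3/9)(6/8) = 7/40; P(data | r = 4) = (6/10)(4/9)(5/8) = 1/6; P(data | r = 7) = (3/10)(7/9)(2/8) = 7/120.
Multiplying each by its prior: 1/5 · 1/10 = 1/50, 1/5 · 7/45 = 7/225, 1/5 · 7/40 = 7/200, 1/5 · 1/6 = 1/30, 1/5 · 7/120 = 7/600; with total 59/450.
By Bayes' rule, P(r = 7 | data) = (7/600) / (59/450) = 21/236.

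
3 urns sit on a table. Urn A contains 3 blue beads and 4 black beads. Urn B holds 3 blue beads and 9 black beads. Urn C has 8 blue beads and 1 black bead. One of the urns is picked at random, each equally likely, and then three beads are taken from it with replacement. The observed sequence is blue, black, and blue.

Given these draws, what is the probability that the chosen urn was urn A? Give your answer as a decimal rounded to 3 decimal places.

0.438

For each hypothesis, P(data | H) works out to: P(data | urn A) = (3/7)(4/7)(3/7) = 0.10496; P(data | urn B) = (3/12)(9/12)(3/12) = 0.046875; P(data | urn C) = (8/9)(1/9)(8/9) = 0.087791.
Multiplying each by its prior: 1/3 · 0.10496 = 0.034985, 1/3 · 0.046875 = 0.015625, 1/3 · 0.087791 = 0.029264; with total 0.079874.
By Bayes' rule, P(urn A | data) = (0.034985) / (0.079874) = 0.43801.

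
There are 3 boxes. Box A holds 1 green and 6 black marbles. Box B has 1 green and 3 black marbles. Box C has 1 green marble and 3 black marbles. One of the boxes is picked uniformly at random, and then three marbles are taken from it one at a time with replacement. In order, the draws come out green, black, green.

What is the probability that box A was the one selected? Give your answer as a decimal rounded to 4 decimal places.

The likelihood of the observed sequence under each hypothesis: P(data | box A) = (1/7)(6/7)(1/7) = 0.017493; P(data | box B) = (1/4)(3/4)(1/4) = 0.046875; P(data | box C) = (1/4)(3/4)(1/4) = 0.046875.
Multiplying each by its prior: 1/3 · 0.017493 = 0.0058309, 1/3 · 0.046875 = 0.015625, 1/3 · 0.046875 = 0.015625; these sum to 0.037081.
Therefore the posterior P(box A | data) = (0.0058309) / (0.037081) = 0.15725.

0.1572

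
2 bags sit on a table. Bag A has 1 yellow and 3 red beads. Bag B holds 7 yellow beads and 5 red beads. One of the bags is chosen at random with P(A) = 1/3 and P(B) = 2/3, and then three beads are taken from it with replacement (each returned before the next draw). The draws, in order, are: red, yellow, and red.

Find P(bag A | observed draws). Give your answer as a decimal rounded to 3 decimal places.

0.410

Compute the likelihood of the observed sequence for each case: P(data | bag A) = (3/4)(1/4)(3/4) = 0.14062; P(data | bag B) = (5/12)(7/12)(5/12) = 0.10127.
Multiplying each by its prior: 1/3 · 0.14062 = 0.046875, 2/3 · 0.10127 = 0.067515; these sum to 0.11439.
By Bayes' rule, P(bag A | data) = (0.046875) / (0.11439) = 0.40978.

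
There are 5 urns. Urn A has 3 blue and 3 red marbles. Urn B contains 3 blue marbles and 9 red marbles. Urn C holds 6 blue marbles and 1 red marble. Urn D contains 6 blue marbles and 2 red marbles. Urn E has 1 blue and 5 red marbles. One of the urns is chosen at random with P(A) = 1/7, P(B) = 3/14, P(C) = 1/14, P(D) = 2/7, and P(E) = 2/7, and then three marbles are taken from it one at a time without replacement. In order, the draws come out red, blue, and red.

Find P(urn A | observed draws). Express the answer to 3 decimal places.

0.187

Compute the likelihood of the observed sequence for each case: P(data | urn A) = (3/6)(3/5)(2/4) = 0.15; P(data | urn B) = (9/12)(3/11)(8/10) = 0.16364; P(data | urn C) = (1/7)(6/6)(0/5) = 0; P(data | urn D) = (2/8)(6/7)(1/6) = 0.035714; P(data | urn E) = (5/6)(1/5)(4/4) = 0.16667.
The prior-weighted likelihoods are 1/7 · 0.15 = 0.021429, 3/14 · 0.16364 = 0.035065, 1/14 · 0 = 0, 2/7 · 0.035714 = 0.010204, 2/7 · 0.16667 = 0.047619; summing to 0.11432.
Therefore the posterior P(urn A | data) = (0.021429) / (0.11432) = 0.18745.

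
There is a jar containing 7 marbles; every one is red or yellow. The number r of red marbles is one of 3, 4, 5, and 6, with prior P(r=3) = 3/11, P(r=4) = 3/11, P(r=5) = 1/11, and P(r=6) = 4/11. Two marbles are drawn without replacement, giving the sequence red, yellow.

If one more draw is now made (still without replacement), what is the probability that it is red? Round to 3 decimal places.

Under each hypothesis, the probability of the observed sequence is: P(data | r = 3) = (3/7)(4/6) = 2/7; P(data | r = 4) = (4/7)(3/6) = 2/7; P(data | r = 5) = (5/7)(2/6) = 5/21; P(data | r = 6) = (6/7)(1/6) = 1/7.
The prior-weighted likelihoods are 3/11 · 2/7 = 6/77, 3/11 · 2/7 = 6/77, 1/11 · 5/21 = 5/231, 4/11 · 1/7 = 4/77; summing to 53/231.
The posterior is then P(r = 3 | data) = 18/53, P(r = 4 | data) = 18/53, P(r = 5 | data) = 5/53, P(r = 6 | data) = 12/53.
Averaging over the posterior, P(red next | data) = (2/5)(18/53) + (3/5)(18/53) + (4/5)(5/53) + (1)(12/53) = 34/53.

0.642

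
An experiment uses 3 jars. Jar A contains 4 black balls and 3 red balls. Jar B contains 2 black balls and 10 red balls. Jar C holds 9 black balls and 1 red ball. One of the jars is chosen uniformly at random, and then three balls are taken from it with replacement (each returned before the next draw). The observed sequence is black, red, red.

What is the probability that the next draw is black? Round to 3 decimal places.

Compute the likelihood of the observed sequence for each case: P(data | jar A) = (4/7)(3/7)(3/7) = 0.10496; P(data | jar B) = (2/12)(10/12)(10/12) = 0.11574; P(data | jar C) = (9/10)(1/10)(1/10) = 0.009.
Multiplying each by its prior: 1/3 · 0.10496 = 0.034985, 1/3 · 0.11574 = 0.03858, 1/3 · 0.009 = 0.003; summing to 0.076566.
The posterior is then P(jar A | data) = 0.45693, P(jar B | data) = 0.50388, P(jar C | data) = 0.039182.
The predictive probability is P(black next | data) = (4/7)(0.45693) + (1/6)(0.50388) + (9/10)(0.039182) = 0.38035.

0.380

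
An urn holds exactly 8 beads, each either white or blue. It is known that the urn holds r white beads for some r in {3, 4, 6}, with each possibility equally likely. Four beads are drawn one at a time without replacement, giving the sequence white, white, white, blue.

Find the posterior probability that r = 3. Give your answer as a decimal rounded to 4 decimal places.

0.0820

For each hypothesis, P(data | H) works out to: P(data | r = 3) = (3/8)(2/7)(1/6)(5/5) = 1/56; P(data | r = 4) = (4/8)(3/7)(2/6)(4/5) = 2/35; P(data | r = 6) = (6/8)(5/7)(4/6)(2/5) = 1/7.
The prior-weighted likelihoods are 1/3 · 1/56 = 1/168, 1/3 · 2/35 = 2/105, 1/3 · 1/7 = 1/21; with total 61/840.
By Bayes' rule, P(r = 3 | data) = (1/168) / (61/840) = 5/61.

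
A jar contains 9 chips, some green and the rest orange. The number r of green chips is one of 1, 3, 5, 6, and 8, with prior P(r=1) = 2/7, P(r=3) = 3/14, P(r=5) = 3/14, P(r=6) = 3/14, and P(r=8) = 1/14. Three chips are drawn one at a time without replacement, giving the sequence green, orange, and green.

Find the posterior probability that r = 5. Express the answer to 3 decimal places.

For each hypothesis, P(data | H) works out to: P(data | r = 1) = (1/9)(8/8)(0/7) = 0; P(data | r = 3) = (3/9)(6/8)(2/7) = 0.071429; P(data | r = 5) = (5/9)(4/8)(4/7) = 0.15873; P(data | r = 6) = (6/9)(3/8)(5/7) = 0.17857; P(data | r = 8) = (8/9)(1/8)(7/7) = 0.11111.
Weighting by the prior gives 2/7 · 0 = 0, 3/14 · 0.071429 = 0.015306, 3/14 · 0.15873 = 0.034014, 3/14 · 0.17857 = 0.038265, 1/14 · 0.11111 = 0.0079365; these sum to 0.095522.
So P(r = 5 | data) = (0.034014) / (0.095522) = 0.35608.

0.356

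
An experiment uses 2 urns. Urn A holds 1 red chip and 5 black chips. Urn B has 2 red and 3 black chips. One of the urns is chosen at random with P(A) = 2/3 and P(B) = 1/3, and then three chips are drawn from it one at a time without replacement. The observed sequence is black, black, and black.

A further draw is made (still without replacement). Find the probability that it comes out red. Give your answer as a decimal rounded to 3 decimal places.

0.394

The likelihood of the observed sequence under each hypothesis: P(data | urn A) = (5/6)(4/5)(3/4) = 1/2; P(data | urn B) = (3/5)(2/4)(1/3) = 1/10.
Weighting by the prior gives 2/3 · 1/2 = 1/3, 1/3 · 1/10 = 1/30; these sum to 11/30.
The posterior is then P(urn A | data) = 10/11, P(urn B | data) = 1/11.
So P(red next | data) = Σ P(red next | H) P(H | data) = (1/3)(10/11) + (1)(1/11) = 13/33.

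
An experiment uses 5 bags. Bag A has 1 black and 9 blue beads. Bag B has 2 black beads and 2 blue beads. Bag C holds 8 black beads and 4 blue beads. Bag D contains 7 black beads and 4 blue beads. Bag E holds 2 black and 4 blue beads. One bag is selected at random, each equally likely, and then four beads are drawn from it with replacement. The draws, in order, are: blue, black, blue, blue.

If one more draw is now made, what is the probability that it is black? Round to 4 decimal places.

The likelihood of the observed sequence under each hypothesis: P(data | bag A) = (9/10)(1/10)(9/10)(9/10) = 0.0729; P(data | bag B) = (2/4)(2/4)(2/4)(2/4) = 0.0625; P(data | bag C) = (4/12)(8/12)(4/12)(4/12) = 0.024691; P(data | bag D) = (4/11)(7/11)(4/11)(4/11) = 0.030599; P(data | bag E) = (4/6)(2/6)(4/6)(4/6) = 0.098765.
The prior-weighted likelihoods are 1/5 · 0.0729 = 0.01458, 1/5 · 0.0625 = 0.0125, 1/5 · 0.024691 = 0.0049383, 1/5 · 0.030599 = 0.0061198, 1/5 · 0.098765 = 0.019753; with total 0.057891.
Dividing through by the total gives posterior P(bag A | data) = 0.25185, P(bag B | data) = 0.21592, P(bag C | data) = 0.085303, P(bag D | data) = 0.10571, P(bag E | data) = 0.34121.
So P(black next | data) = Σ P(black next | H) P(H | data) = (1/10)(0.25185) + (1/2)(0.21592) + (2/3)(0.085303) + (7/11)(0.10571) + (1/3)(0.34121) = 0.37102.

0.3710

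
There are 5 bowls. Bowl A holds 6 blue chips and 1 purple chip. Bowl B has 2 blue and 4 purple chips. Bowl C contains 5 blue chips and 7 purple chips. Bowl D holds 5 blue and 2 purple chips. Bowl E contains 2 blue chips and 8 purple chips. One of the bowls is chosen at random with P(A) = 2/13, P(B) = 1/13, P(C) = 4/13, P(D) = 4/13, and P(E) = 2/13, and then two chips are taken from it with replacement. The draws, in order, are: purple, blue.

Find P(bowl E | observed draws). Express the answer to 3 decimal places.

Under each hypothesis, the probability of the observed sequence is: P(data | bowl A) = (1/7)(6/7) = 0.12245; P(data | bowl B) = (4/6)(2/6) = 0.22222; P(data | bowl C) = (7/12)(5/12) = 0.24306; P(data | bowl D) = (2/7)(5/7) = 0.20408; P(data | bowl E) = (8/10)(2/10) = 0.16.
Weighting by the prior gives 2/13 · 0.12245 = 0.018838, 1/13 · 0.22222 = 0.017094, 4/13 · 0.24306 = 0.074786, 4/13 · 0.20408 = 0.062794, 2/13 · 0.16 = 0.024615; these sum to 0.19813.
So P(bowl E | data) = (0.024615) / (0.19813) = 0.12424.

0.124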